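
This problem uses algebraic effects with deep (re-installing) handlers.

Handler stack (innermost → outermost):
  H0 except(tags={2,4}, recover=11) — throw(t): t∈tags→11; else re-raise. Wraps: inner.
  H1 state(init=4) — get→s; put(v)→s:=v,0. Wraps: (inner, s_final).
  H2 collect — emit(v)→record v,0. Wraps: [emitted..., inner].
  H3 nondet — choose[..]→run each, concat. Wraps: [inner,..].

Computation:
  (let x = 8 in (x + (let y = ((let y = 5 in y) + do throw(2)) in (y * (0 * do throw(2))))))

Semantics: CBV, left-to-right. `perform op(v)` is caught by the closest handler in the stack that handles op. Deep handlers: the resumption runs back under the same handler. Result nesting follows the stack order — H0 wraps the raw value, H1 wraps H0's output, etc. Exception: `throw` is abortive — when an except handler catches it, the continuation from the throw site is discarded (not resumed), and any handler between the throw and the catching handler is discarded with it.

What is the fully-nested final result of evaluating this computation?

Working:
throw(2) @ H0 caught ⇒ 11
H1 returns (11, 4)
H2 returns [(11, 4)]
H3 returns [[(11, 4)]]
= [[(11, 4)]]

Answer: [[(11, 4)]]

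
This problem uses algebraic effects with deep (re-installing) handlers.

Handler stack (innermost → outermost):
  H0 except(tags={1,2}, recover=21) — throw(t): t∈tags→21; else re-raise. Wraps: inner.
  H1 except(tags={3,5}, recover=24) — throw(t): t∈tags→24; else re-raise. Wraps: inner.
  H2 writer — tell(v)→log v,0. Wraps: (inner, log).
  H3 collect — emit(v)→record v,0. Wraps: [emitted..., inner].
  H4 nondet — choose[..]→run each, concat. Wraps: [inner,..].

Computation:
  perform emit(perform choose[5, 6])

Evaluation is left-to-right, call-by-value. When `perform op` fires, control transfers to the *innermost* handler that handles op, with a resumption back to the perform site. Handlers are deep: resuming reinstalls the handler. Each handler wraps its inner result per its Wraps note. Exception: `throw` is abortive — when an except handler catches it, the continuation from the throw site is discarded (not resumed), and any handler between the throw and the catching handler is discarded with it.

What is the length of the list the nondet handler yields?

Evaluation trace:
choose[5, 6] @ H4
  branch[0] choose=5:
    emit(5) @ H3 ⇒ out+=5
    H0 returns 0
    H1 returns 0
    H2 returns (0, ())
    H3 returns [5, (0, ())]
    H4 returns [[5, (0, ())]]
  branch[1] choose=6:
    emit(6) @ H3 ⇒ out+=6
    H0 returns 0
    H1 returns 0
    H2 returns (0, ())
    H3 returns [6, (0, ())]
    H4 returns [[6, (0, ())]]
= [[5, (0, ())], [6, (0, ())]]

Answer: 2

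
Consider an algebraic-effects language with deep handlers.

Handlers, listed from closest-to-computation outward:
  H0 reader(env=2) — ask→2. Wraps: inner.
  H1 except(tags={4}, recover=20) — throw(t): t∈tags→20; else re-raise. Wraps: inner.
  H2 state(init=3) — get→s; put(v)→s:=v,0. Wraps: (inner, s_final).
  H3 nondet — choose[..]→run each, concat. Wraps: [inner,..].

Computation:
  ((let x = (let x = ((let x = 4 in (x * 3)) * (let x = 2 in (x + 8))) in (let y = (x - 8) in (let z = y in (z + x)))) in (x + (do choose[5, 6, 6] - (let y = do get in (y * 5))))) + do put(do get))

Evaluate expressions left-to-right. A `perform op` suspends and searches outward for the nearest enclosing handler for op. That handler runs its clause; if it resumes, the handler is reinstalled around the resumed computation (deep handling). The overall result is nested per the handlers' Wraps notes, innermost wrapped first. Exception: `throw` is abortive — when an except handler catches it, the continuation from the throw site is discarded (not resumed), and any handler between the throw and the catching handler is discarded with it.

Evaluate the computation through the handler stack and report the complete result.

Evaluation trace:
choose[5, 6, 6] @ H3
  branch[0] choose=5:
    get @ H2 ⇒ 3
    get @ H2 ⇒ 3
    put(3) @ H2 ⇒ s:=3
    H0 returns 222
    H1 returns 222
    H2 returns (222, 3)
    H3 returns [(222, 3)]
  branch[1] choose=6:
    get @ H2 ⇒ 3
    get @ H2 ⇒ 3
    put(3) @ H2 ⇒ s:=3
    H0 returns 223
    H1 returns 223
    H2 returns (223, 3)
    H3 returns [(223, 3)]
  branch[2] choose=6:
    get @ H2 ⇒ 3
    get @ H2 ⇒ 3
    put(3) @ H2 ⇒ s:=3
    H0 returns 223
    H1 returns 223
    H2 returns (223, 3)
    H3 returns [(223, 3)]
= [(222, 3), (223, 3), (223, 3)]

Answer: [(222, 3), (223, 3), (223, 3)]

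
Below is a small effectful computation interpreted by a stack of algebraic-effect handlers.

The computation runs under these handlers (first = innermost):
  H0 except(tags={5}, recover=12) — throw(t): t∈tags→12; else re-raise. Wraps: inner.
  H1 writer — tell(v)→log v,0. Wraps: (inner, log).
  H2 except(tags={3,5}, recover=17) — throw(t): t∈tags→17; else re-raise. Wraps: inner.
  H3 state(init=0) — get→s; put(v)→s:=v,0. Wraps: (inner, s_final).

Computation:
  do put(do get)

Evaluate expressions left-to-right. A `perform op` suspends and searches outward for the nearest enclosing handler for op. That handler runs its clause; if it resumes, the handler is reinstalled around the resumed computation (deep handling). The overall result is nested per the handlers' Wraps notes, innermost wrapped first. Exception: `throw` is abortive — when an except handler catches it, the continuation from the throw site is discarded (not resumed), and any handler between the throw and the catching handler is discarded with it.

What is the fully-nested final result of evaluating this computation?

Step-by-step:
get @ H3 ⇒ 0
put(0) @ H3 ⇒ s:=0
H0 returns 0
H1 returns (0, ())
H2 returns (0, ())
H3 returns ((0, ()), 0)
= ((0, ()), 0)

Answer: ((0, ()), 0)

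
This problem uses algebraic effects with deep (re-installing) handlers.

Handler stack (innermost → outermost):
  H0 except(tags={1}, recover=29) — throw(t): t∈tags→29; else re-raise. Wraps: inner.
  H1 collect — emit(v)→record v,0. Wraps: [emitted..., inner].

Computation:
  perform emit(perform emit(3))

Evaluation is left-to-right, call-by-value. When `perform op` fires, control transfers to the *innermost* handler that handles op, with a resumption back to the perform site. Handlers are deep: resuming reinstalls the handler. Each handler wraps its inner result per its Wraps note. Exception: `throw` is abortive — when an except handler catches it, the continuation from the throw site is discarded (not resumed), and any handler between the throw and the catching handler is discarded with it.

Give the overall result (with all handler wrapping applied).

Answer: [3, 0, 0]

Working:
emit(3) @ H1 ⇒ out+=3
emit(0) @ H1 ⇒ out+=0
H0 returns 0
H1 returns [3, 0, 0]
= [3, 0, 0]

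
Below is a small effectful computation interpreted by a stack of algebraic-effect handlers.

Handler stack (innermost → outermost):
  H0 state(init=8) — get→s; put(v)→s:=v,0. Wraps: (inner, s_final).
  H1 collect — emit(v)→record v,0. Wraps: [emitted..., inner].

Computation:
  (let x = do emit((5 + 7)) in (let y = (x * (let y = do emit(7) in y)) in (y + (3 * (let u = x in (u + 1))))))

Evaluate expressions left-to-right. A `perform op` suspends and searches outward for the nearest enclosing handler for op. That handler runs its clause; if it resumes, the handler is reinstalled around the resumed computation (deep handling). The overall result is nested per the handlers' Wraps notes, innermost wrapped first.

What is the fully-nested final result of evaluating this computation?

Answer: [12, 7, (3, 8)]

Step-by-step:
emit(12) @ H1 ⇒ out+=12
emit(7) @ H1 ⇒ out+=7
H0 returns (3, 8)
H1 returns [12, 7, (3, 8)]
= [12, 7, (3, 8)]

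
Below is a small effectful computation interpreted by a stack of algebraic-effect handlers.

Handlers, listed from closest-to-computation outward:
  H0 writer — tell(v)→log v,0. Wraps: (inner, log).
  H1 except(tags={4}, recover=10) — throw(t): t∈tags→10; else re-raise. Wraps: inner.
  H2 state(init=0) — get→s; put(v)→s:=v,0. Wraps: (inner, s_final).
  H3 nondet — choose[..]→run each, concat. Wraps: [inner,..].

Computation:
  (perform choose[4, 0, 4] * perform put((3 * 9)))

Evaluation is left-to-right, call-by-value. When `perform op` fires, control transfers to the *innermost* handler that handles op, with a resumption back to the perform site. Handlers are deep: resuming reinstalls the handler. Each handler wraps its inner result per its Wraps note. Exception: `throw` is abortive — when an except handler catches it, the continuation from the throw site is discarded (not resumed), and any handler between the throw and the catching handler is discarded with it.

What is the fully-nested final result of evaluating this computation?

Answer: [((0, ()), 27), ((0, ()), 27), ((0, ()), 27)]

Evaluation trace:
choose[4, 0, 4] @ H3
  branch[0] choose=4:
    put(27) @ H2 ⇒ s:=27
    H0 returns (0, ())
    H1 returns (0, ())
    H2 returns ((0, ()), 27)
    H3 returns [((0, ()), 27)]
  branch[1] choose=0:
    put(27) @ H2 ⇒ s:=27
    H0 returns (0, ())
    H1 returns (0, ())
    H2 returns ((0, ()), 27)
    H3 returns [((0, ()), 27)]
  branch[2] choose=4:
    put(27) @ H2 ⇒ s:=27
    H0 returns (0, ())
    H1 returns (0, ())
    H2 returns ((0, ()), 27)
    H3 returns [((0, ()), 27)]
= [((0, ()), 27), ((0, ()), 27), ((0, ()), 27)]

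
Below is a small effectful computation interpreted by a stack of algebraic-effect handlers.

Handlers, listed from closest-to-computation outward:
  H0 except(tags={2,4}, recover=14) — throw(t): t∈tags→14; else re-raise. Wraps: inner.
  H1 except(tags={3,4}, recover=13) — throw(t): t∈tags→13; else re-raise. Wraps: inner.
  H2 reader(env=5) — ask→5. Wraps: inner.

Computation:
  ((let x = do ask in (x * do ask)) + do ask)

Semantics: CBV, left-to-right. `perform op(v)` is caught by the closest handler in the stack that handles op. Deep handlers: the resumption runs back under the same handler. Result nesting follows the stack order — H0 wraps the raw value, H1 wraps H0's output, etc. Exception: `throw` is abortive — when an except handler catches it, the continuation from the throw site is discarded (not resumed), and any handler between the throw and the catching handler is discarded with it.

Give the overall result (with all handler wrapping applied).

Step-by-step:
ask @ H2 ⇒ 5
ask @ H2 ⇒ 5
ask @ H2 ⇒ 5
H0 returns 30
H1 returns 30
H2 returns 30
= 30

Answer: 30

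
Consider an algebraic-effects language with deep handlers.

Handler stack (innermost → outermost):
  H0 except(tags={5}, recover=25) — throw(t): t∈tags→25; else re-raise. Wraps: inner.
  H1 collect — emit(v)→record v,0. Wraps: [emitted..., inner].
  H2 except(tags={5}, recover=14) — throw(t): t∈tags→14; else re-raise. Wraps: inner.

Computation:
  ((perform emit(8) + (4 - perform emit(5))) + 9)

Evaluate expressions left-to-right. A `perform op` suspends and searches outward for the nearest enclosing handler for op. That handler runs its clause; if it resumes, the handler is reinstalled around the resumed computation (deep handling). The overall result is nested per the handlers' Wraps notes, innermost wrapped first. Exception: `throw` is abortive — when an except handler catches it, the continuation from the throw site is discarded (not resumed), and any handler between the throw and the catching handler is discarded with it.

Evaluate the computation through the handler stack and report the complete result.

Working:
emit(8) @ H1 ⇒ out+=8
emit(5) @ H1 ⇒ out+=5
H0 returns 13
H1 returns [8, 5, 13]
H2 returns [8, 5, 13]
= [8, 5, 13]

Answer: [8, 5, 13]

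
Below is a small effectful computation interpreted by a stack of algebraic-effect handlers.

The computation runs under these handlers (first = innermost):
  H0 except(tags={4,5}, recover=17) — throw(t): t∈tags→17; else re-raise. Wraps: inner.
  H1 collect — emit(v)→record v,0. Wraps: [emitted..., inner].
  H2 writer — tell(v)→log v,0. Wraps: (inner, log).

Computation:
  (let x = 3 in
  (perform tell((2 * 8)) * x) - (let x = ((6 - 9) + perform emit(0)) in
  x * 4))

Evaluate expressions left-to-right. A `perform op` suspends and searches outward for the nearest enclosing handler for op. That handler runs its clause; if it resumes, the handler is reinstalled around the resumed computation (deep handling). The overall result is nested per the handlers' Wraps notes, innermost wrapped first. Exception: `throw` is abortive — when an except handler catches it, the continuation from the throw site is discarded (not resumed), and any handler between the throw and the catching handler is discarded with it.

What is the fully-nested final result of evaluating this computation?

Answer: ([0, 12], (16))

Evaluation trace:
tell(16) @ H2 ⇒ log+=16
emit(0) @ H1 ⇒ out+=0
H0 returns 12
H1 returns [0, 12]
H2 returns ([0, 12], (16))
= ([0, 12], (16))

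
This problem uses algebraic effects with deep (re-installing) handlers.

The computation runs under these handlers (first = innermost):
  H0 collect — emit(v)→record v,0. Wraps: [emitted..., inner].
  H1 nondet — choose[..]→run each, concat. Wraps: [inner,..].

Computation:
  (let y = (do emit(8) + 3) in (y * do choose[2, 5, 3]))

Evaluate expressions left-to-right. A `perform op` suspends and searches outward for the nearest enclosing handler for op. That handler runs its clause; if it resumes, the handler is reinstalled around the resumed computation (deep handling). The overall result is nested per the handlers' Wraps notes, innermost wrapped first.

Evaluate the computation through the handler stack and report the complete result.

Evaluation trace:
emit(8) @ H0 ⇒ out+=8
choose[2, 5, 3] @ H1
  branch[0] choose=2:
    H0 returns [8, 6]
    H1 returns [[8, 6]]
  branch[1] choose=5:
    H0 returns [8, 15]
    H1 returns [[8, 15]]
  branch[2] choose=3:
    H0 returns [8, 9]
    H1 returns [[8, 9]]
= [[8, 6], [8, 15], [8, 9]]

Answer: [[8, 6], [8, 15], [8, 9]]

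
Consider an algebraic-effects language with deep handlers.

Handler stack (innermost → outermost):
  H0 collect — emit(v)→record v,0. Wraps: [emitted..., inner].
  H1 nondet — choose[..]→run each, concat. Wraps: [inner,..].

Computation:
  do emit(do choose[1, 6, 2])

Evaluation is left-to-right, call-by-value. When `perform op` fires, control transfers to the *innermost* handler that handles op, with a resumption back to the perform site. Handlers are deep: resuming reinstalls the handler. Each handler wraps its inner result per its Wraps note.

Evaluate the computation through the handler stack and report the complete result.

Answer: [[1, 0], [6, 0], [2, 0]]

Working:
choose[1, 6, 2] @ H1
  branch[0] choose=1:
    emit(1) @ H0 ⇒ out+=1
    H0 returns [1, 0]
    H1 returns [[1, 0]]
  branch[1] choose=6:
    emit(6) @ H0 ⇒ out+=6
    H0 returns [6, 0]
    H1 returns [[6, 0]]
  branch[2] choose=2:
    emit(2) @ H0 ⇒ out+=2
    H0 returns [2, 0]
    H1 returns [[2, 0]]
= [[1, 0], [6, 0], [2, 0]]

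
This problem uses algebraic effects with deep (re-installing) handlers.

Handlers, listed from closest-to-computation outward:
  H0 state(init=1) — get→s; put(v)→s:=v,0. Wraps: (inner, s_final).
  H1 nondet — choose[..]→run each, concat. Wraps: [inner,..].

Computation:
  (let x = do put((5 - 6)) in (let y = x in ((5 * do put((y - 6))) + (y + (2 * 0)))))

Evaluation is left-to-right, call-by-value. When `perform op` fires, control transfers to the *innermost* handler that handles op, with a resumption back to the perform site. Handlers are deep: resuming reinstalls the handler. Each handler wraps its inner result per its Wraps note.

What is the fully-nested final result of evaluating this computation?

Working:
put(-1) @ H0 ⇒ s:=-1
put(-6) @ H0 ⇒ s:=-6
H0 returns (0, -6)
H1 returns [(0, -6)]
= [(0, -6)]

Answer: [(0, -6)]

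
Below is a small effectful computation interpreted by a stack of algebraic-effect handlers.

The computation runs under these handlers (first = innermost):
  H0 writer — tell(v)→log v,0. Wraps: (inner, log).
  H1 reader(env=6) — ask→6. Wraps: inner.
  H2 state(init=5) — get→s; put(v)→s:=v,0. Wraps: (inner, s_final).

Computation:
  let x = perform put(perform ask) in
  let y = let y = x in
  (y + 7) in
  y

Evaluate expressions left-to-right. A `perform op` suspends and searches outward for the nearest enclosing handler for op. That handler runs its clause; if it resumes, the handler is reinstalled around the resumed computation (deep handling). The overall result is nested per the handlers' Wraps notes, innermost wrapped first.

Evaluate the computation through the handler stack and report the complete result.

Step-by-step:
ask @ H1 ⇒ 6
put(6) @ H2 ⇒ s:=6
H0 returns (7, ())
H1 returns (7, ())
H2 returns ((7, ()), 6)
= ((7, ()), 6)

Answer: ((7, ()), 6)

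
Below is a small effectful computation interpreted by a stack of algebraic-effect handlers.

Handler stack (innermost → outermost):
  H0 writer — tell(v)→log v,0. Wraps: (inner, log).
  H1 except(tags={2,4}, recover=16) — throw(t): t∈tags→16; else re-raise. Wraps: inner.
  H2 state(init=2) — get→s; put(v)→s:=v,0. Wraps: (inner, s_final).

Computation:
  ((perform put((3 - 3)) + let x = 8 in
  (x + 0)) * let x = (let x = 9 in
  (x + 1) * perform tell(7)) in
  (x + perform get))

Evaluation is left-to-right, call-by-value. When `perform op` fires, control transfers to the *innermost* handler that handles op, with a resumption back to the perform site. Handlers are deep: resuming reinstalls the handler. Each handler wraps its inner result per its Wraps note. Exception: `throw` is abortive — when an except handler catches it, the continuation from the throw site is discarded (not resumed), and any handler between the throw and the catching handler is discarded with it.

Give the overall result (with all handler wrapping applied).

Working:
put(0) @ H2 ⇒ s:=0
tell(7) @ H0 ⇒ log+=7
get @ H2 ⇒ 0
H0 returns (0, (7))
H1 returns (0, (7))
H2 returns ((0, (7)), 0)
= ((0, (7)), 0)

Answer: ((0, (7)), 0)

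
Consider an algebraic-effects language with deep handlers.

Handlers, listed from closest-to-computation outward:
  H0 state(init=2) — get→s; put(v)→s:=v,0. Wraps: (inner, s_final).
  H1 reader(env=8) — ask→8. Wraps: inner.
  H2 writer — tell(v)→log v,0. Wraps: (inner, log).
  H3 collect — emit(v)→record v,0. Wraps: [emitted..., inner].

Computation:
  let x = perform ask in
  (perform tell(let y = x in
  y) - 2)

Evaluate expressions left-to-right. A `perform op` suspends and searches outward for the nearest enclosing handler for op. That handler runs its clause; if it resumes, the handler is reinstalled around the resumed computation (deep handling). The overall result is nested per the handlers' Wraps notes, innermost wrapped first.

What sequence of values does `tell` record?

Answer: (8)

Evaluation trace:
ask @ H1 ⇒ 8
tell(8) @ H2 ⇒ log+=8
H0 returns (-2, 2)
H1 returns (-2, 2)
H2 returns ((-2, 2), (8))
H3 returns [((-2, 2), (8))]
= [((-2, 2), (8))]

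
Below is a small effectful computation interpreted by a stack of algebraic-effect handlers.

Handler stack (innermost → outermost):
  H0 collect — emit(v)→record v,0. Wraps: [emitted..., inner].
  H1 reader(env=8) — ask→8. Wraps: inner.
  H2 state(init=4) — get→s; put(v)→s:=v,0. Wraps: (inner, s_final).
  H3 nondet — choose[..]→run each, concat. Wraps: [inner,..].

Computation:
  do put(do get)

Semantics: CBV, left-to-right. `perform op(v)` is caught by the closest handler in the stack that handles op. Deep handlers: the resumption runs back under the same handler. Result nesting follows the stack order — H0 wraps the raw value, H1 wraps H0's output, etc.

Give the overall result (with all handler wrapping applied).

Answer: [([0], 4)]

Working:
get @ H2 ⇒ 4
put(4) @ H2 ⇒ s:=4
H0 returns [0]
H1 returns [0]
H2 returns ([0], 4)
H3 returns [([0], 4)]
= [([0], 4)]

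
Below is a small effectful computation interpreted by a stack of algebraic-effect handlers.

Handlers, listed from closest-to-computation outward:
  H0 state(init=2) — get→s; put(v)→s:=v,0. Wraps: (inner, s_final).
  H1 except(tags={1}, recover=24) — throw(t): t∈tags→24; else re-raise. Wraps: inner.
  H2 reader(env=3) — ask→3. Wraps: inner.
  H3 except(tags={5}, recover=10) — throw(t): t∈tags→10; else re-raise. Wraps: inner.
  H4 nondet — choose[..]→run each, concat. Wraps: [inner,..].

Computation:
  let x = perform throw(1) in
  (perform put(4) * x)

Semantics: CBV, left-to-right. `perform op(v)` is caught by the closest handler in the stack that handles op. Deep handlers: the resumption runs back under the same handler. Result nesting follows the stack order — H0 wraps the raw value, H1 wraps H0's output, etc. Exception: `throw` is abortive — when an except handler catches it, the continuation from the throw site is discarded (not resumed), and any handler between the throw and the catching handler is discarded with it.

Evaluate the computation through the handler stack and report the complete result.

Evaluation trace:
throw(1) @ H1 caught ⇒ 24
H2 returns 24
H3 returns 24
H4 returns [24]
= [24]

Answer: [24]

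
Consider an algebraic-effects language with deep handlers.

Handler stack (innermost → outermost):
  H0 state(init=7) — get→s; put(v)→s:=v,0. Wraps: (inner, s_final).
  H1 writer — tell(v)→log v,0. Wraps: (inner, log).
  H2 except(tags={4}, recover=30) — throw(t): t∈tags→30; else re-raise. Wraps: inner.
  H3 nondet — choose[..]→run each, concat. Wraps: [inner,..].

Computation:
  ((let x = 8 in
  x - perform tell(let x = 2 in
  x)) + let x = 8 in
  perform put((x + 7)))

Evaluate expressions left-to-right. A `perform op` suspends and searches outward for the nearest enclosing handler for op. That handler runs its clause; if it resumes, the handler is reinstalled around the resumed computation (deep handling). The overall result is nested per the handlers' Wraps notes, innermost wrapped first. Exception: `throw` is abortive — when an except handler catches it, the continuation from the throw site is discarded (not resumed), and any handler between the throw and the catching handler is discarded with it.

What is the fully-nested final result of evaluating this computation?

Answer: [((8, 15), (2))]

Step-by-step:
tell(2) @ H1 ⇒ log+=2
put(15) @ H0 ⇒ s:=15
H0 returns (8, 15)
H1 returns ((8, 15), (2))
H2 returns ((8, 15), (2))
H3 returns [((8, 15), (2))]
= [((8, 15), (2))]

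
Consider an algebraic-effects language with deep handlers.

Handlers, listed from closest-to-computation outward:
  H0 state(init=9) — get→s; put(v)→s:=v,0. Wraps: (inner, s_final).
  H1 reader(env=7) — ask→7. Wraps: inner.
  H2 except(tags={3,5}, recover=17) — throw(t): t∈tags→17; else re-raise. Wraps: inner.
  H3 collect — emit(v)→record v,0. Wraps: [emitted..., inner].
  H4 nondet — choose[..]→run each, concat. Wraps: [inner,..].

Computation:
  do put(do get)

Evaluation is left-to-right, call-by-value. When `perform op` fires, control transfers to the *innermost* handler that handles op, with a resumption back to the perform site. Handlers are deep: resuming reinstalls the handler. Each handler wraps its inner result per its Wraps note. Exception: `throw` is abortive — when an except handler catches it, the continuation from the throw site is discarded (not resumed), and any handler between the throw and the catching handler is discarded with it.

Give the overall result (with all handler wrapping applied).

Answer: [[(0, 9)]]

Working:
get @ H0 ⇒ 9
put(9) @ H0 ⇒ s:=9
H0 returns (0, 9)
H1 returns (0, 9)
H2 returns (0, 9)
H3 returns [(0, 9)]
H4 returns [[(0, 9)]]
= [[(0, 9)]]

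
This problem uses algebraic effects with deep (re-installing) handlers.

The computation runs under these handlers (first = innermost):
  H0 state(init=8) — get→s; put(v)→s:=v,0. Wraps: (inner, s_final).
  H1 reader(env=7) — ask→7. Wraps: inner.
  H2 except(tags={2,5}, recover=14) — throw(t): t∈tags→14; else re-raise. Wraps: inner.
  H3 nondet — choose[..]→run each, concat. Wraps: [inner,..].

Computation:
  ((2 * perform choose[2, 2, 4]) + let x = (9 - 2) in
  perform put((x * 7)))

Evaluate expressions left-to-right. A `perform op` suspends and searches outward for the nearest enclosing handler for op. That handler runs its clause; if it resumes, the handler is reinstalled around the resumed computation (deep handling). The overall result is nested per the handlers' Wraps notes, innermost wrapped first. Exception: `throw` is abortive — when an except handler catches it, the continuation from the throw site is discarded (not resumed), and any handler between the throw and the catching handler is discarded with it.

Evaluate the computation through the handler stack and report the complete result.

Answer: [(4, 49), (4, 49), (8, 49)]

Step-by-step:
choose[2, 2, 4] @ H3
  branch[0] choose=2:
    put(49) @ H0 ⇒ s:=49
    H0 returns (4, 49)
    H1 returns (4, 49)
    H2 returns (4, 49)
    H3 returns [(4, 49)]
  branch[1] choose=2:
    put(49) @ H0 ⇒ s:=49
    H0 returns (4, 49)
    H1 returns (4, 49)
    H2 returns (4, 49)
    H3 returns [(4, 49)]
  branch[2] choose=4:
    put(49) @ H0 ⇒ s:=49
    H0 returns (8, 49)
    H1 returns (8, 49)
    H2 returns (8, 49)
    H3 returns [(8, 49)]
= [(4, 49), (4, 49), (8, 49)]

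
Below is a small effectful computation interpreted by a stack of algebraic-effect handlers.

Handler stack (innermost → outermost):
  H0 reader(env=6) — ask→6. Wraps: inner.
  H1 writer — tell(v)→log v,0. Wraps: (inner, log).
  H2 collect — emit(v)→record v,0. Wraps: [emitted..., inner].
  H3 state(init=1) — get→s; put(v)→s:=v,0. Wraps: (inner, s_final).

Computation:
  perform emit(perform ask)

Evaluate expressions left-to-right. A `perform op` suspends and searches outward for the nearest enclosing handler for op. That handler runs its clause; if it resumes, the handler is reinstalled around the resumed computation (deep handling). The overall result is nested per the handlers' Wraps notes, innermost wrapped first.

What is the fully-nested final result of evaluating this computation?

Step-by-step:
ask @ H0 ⇒ 6
emit(6) @ H2 ⇒ out+=6
H0 returns 0
H1 returns (0, ())
H2 returns [6, (0, ())]
H3 returns ([6, (0, ())], 1)
= ([6, (0, ())], 1)

Answer: ([6, (0, ())], 1)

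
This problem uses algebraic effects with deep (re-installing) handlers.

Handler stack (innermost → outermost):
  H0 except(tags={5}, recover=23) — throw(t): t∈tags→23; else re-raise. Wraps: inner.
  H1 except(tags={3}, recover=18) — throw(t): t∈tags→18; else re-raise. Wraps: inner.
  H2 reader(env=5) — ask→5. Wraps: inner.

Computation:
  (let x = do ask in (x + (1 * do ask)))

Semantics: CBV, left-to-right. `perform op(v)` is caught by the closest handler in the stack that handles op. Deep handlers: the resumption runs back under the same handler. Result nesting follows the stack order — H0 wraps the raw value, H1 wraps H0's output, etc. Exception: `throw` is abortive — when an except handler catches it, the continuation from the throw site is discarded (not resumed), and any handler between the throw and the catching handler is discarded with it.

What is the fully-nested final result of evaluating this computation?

Working:
ask @ H2 ⇒ 5
ask @ H2 ⇒ 5
H0 returns 10
H1 returns 10
H2 returns 10
= 10

Answer: 10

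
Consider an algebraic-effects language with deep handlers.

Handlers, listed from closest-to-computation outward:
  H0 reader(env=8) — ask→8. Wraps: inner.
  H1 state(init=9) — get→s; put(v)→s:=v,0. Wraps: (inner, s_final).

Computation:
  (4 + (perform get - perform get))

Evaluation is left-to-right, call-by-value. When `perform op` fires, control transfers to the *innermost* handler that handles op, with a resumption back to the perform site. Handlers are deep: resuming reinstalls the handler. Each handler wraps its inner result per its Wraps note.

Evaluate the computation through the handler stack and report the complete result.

Step-by-step:
get @ H1 ⇒ 9
get @ H1 ⇒ 9
H0 returns 4
H1 returns (4, 9)
= (4, 9)

Answer: (4, 9)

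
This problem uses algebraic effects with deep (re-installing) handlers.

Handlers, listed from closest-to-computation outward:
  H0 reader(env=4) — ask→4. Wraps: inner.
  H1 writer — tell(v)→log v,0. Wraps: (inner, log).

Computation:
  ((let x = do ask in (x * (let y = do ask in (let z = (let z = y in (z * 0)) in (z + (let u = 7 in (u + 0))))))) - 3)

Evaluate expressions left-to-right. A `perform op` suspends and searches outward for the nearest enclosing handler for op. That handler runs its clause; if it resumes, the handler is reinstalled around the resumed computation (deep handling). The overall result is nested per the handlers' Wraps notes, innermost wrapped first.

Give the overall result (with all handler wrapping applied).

Answer: (25, ())

Step-by-step:
ask @ H0 ⇒ 4
ask @ H0 ⇒ 4
H0 returns 25
H1 returns (25, ())
= (25, ())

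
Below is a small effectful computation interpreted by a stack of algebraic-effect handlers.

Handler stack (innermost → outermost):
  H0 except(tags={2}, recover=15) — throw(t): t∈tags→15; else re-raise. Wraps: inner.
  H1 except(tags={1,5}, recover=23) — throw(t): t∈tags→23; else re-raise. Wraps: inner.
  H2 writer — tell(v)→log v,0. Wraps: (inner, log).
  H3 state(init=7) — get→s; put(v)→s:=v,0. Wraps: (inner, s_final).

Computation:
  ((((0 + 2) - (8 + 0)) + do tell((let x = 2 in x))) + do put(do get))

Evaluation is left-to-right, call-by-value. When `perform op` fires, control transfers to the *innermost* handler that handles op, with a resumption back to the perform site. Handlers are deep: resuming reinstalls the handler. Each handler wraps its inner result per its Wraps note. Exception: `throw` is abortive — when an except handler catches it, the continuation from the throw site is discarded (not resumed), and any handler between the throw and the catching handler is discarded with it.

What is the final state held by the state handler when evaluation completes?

Step-by-step:
tell(2) @ H2 ⇒ log+=2
get @ H3 ⇒ 7
put(7) @ H3 ⇒ s:=7
H0 returns -6
H1 returns -6
H2 returns (-6, (2))
H3 returns ((-6, (2)), 7)
= ((-6, (2)), 7)

Answer: 7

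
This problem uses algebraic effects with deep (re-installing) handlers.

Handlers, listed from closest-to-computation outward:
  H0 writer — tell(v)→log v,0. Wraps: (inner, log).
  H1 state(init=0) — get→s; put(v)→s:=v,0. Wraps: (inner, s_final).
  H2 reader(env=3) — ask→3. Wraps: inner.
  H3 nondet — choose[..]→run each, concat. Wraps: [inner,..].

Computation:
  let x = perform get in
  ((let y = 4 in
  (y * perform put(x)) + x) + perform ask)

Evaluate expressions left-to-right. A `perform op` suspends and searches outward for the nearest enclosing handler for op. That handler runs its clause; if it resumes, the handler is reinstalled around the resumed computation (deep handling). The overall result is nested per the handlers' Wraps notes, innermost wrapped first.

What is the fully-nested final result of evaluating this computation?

Working:
get @ H1 ⇒ 0
put(0) @ H1 ⇒ s:=0
ask @ H2 ⇒ 3
H0 returns (3, ())
H1 returns ((3, ()), 0)
H2 returns ((3, ()), 0)
H3 returns [((3, ()), 0)]
= [((3, ()), 0)]

Answer: [((3, ()), 0)]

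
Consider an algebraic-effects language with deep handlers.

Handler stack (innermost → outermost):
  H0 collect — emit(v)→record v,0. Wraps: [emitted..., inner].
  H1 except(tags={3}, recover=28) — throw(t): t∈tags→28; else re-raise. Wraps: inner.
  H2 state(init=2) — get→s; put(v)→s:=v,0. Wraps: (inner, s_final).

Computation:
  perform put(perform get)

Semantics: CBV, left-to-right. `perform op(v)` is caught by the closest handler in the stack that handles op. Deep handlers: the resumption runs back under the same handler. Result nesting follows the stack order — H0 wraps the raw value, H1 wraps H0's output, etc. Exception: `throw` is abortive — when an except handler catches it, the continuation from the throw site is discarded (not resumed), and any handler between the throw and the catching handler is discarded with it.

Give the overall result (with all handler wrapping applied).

Answer: ([0], 2)

Evaluation trace:
get @ H2 ⇒ 2
put(2) @ H2 ⇒ s:=2
H0 returns [0]
H1 returns [0]
H2 returns ([0], 2)
= ([0], 2)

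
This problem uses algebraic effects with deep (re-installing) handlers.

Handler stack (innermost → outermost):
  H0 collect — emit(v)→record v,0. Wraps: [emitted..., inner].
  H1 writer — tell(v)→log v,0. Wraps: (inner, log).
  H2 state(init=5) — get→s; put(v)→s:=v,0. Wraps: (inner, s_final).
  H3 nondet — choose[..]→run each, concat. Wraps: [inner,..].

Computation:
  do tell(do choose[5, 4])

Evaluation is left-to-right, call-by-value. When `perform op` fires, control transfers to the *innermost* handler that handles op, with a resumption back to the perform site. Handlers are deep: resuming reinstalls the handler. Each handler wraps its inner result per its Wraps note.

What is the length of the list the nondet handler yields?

Evaluation trace:
choose[5, 4] @ H3
  branch[0] choose=5:
    tell(5) @ H1 ⇒ log+=5
    H0 returns [0]
    H1 returns ([0], (5))
    H2 returns (([0], (5)), 5)
    H3 returns [(([0], (5)), 5)]
  branch[1] choose=4:
    tell(4) @ H1 ⇒ log+=4
    H0 returns [0]
    H1 returns ([0], (4))
    H2 returns (([0], (4)), 5)
    H3 returns [(([0], (4)), 5)]
= [(([0], (5)), 5), (([0], (4)), 5)]

Answer: 2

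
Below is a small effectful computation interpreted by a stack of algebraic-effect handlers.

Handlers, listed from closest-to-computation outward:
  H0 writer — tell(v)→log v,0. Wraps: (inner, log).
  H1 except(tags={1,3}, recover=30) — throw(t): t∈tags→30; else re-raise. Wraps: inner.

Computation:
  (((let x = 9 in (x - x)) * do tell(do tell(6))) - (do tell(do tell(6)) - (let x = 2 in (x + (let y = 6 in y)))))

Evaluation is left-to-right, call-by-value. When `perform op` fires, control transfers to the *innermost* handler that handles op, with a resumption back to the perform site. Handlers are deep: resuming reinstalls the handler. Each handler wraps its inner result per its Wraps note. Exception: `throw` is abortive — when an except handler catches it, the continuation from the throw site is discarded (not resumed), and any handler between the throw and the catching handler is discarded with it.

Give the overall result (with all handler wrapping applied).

Working:
tell(6) @ H0 ⇒ log+=6
tell(0) @ H0 ⇒ log+=0
tell(6) @ H0 ⇒ log+=6
tell(0) @ H0 ⇒ log+=0
H0 returns (8, (6, 0, 6, 0))
H1 returns (8, (6, 0, 6, 0))
= (8, (6, 0, 6, 0))

Answer: (8, (6, 0, 6, 0))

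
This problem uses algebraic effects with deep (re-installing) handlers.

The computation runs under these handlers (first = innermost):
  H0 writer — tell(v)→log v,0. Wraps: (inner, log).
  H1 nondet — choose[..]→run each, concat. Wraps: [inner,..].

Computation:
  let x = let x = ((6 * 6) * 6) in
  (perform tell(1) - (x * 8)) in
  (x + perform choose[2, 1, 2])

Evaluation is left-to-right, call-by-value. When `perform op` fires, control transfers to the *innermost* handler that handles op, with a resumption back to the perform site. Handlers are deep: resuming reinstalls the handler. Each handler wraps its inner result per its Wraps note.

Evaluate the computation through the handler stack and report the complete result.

Answer: [(-1726, (1)), (-1727, (1)), (-1726, (1))]

Working:
tell(1) @ H0 ⇒ log+=1
choose[2, 1, 2] @ H1
  branch[0] choose=2:
    H0 returns (-1726, (1))
    H1 returns [(-1726, (1))]
  branch[1] choose=1:
    H0 returns (-1727, (1))
    H1 returns [(-1727, (1))]
  branch[2] choose=2:
    H0 returns (-1726, (1))
    H1 returns [(-1726, (1))]
= [(-1726, (1)), (-1727, (1)), (-1726, (1))]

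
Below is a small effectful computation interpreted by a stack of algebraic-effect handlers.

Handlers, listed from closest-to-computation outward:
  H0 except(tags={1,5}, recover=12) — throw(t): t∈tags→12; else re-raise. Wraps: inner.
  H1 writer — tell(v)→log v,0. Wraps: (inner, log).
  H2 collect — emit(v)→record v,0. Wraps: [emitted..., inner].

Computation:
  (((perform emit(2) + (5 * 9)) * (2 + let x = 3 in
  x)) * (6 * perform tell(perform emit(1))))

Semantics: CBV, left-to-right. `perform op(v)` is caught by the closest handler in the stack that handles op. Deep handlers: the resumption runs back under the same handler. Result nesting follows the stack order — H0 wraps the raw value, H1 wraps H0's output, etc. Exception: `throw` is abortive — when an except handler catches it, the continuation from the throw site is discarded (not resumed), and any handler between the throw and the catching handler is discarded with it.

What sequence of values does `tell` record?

Answer: (0)

Working:
emit(2) @ H2 ⇒ out+=2
emit(1) @ H2 ⇒ out+=1
tell(0) @ H1 ⇒ log+=0
H0 returns 0
H1 returns (0, (0))
H2 returns [2, 1, (0, (0))]
= [2, 1, (0, (0))]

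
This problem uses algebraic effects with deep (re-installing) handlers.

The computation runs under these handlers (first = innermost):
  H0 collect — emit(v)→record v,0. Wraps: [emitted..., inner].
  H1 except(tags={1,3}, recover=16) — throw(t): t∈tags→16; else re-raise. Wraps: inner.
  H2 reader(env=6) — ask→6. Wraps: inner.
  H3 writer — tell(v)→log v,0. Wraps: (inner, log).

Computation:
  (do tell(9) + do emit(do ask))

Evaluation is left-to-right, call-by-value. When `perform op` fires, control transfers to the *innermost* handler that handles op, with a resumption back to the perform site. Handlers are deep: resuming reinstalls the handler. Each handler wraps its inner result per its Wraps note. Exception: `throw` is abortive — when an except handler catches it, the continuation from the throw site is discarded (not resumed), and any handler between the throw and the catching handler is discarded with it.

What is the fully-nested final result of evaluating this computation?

Answer: ([6, 0], (9))

Evaluation trace:
tell(9) @ H3 ⇒ log+=9
ask @ H2 ⇒ 6
emit(6) @ H0 ⇒ out+=6
H0 returns [6, 0]
H1 returns [6, 0]
H2 returns [6, 0]
H3 returns ([6, 0], (9))
= ([6, 0], (9))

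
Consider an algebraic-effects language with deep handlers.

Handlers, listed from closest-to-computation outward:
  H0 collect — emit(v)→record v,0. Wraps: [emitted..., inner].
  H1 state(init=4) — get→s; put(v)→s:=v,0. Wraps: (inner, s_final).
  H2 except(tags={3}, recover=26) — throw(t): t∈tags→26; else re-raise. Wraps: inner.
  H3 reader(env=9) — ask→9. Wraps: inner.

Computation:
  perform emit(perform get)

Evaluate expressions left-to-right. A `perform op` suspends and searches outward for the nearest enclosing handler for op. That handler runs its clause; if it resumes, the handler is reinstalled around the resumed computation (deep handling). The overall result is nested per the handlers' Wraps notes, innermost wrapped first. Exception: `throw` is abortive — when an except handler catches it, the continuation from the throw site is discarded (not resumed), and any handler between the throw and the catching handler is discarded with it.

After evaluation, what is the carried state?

Answer: 4

Step-by-step:
get @ H1 ⇒ 4
emit(4) @ H0 ⇒ out+=4
H0 returns [4, 0]
H1 returns ([4, 0], 4)
H2 returns ([4, 0], 4)
H3 returns ([4, 0], 4)
= ([4, 0], 4)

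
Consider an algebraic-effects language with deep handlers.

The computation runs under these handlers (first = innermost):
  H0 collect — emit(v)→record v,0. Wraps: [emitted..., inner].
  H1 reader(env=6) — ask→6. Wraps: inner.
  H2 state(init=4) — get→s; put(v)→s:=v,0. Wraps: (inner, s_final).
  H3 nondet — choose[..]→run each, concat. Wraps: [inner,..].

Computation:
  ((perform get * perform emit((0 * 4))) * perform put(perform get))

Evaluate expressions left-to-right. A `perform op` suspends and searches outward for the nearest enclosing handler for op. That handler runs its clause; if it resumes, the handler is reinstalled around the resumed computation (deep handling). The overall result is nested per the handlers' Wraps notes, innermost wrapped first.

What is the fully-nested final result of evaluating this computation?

Evaluation trace:
get @ H2 ⇒ 4
emit(0) @ H0 ⇒ out+=0
get @ H2 ⇒ 4
put(4) @ H2 ⇒ s:=4
H0 returns [0, 0]
H1 returns [0, 0]
H2 returns ([0, 0], 4)
H3 returns [([0, 0], 4)]
= [([0, 0], 4)]

Answer: [([0, 0], 4)]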